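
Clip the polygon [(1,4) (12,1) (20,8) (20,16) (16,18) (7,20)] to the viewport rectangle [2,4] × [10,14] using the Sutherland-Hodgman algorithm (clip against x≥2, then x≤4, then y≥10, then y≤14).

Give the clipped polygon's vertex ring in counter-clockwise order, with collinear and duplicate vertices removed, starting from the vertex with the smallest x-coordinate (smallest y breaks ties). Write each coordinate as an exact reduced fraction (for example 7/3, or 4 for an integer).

1. After x ≥ 2: [(2,20/3) (2,41/11) (12,1) (20,8) (20,16) (16,18) (7,20)]
2. After x ≤ 4: [(4,12) (2,20/3) (2,41/11) (4,35/11)]
3. After y ≥ 10: [(4,10) (4,12) (13/4,10)]
4. After y ≤ 14: [(4,10) (4,12) (13/4,10)]
5. Canonical ring: [(13/4,10) (4,10) (4,12)]

Clipped polygon: [(13/4,10) (4,10) (4,12)]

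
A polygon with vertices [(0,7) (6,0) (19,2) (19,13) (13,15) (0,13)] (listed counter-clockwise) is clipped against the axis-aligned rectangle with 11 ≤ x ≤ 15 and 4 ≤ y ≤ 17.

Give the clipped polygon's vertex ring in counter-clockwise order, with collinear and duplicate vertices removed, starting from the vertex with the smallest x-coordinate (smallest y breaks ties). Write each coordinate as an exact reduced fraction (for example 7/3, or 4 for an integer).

1. After x ≥ 11: [(11,10/13) (19,2) (19,13) (13,15) (11,191/13)]
2. After x ≤ 15: [(11,10/13) (15,18/13) (15,43/3) (13,15) (11,191/13)]
3. After y ≥ 4: [(11,4) (15,4) (15,43/3) (13,15) (11,191/13)]
4. After y ≤ 17: [(11,4) (15,4) (15,43/3) (13,15) (11,191/13)]
5. Canonical ring: [(11,4) (15,4) (15,43/3) (13,15) (11,191/13)]

Clipped polygon: [(11,4) (15,4) (15,43/3) (13,15) (11,191/13)]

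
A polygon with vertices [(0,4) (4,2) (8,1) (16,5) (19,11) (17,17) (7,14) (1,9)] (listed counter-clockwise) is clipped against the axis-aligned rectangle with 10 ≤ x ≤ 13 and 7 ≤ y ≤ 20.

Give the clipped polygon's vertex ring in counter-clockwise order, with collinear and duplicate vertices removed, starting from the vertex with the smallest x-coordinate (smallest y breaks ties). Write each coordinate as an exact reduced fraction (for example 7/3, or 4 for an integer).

1. After x ≥ 10: [(10,2) (16,5) (19,11) (17,17) (10,149/10)]
2. After x ≤ 13: [(10,2) (13,7/2) (13,79/5) (10,149/10)]
3. After y ≥ 7: [(10,7) (13,7) (13,79/5) (10,149/10)]
4. After y ≤ 20: [(10,7) (13,7) (13,79/5) (10,149/10)]
5. Canonical ring: [(10,7) (13,7) (13,79/5) (10,149/10)]

Clipped polygon: [(10,7) (13,7) (13,79/5) (10,149/10)]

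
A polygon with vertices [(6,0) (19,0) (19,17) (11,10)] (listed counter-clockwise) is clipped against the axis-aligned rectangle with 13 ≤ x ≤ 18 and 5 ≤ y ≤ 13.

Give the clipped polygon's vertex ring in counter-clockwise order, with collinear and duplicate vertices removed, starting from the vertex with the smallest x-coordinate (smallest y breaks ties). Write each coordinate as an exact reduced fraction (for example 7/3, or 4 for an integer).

1. After x ≥ 13: [(13,0) (19,0) (19,17) (13,47/4)]
2. After x ≤ 18: [(13,0) (18,0) (18,129/8) (13,47/4)]
3. After y ≥ 5: [(13,5) (18,5) (18,129/8) (13,47/4)]
4. After y ≤ 13: [(13,5) (18,5) (18,13) (101/7,13) (13,47/4)]
5. Canonical ring: [(13,5) (18,5) (18,13) (101/7,13) (13,47/4)]

Clipped polygon: [(13,5) (18,5) (18,13) (101/7,13) (13,47/4)]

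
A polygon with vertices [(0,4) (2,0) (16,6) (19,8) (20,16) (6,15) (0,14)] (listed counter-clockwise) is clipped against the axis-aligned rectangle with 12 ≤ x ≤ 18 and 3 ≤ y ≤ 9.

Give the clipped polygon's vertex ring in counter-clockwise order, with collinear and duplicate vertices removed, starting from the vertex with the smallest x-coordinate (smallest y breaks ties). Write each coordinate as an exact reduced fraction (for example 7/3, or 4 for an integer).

Clipped polygon: [(12,30/7) (16,6) (18,22/3) (18,9) (12,9)]

1. After x ≥ 12: [(12,30/7) (16,6) (19,8) (20,16) (12,108/7)]
2. After x ≤ 18: [(12,30/7) (16,6) (18,22/3) (18,111/7) (12,108/7)]
3. After y ≥ 3: [(12,30/7) (16,6) (18,22/3) (18,111/7) (12,108/7)]
4. After y ≤ 9: [(12,9) (12,30/7) (16,6) (18,22/3) (18,9)]
5. Canonical ring: [(12,30/7) (16,6) (18,22/3) (18,9) (12,9)]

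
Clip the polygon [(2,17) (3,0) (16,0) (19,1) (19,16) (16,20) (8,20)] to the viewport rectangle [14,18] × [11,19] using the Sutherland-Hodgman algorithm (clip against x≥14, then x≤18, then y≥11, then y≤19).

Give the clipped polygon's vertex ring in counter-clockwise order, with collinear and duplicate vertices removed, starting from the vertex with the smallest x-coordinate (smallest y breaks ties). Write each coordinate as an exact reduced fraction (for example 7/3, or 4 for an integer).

Clipped polygon: [(14,11) (18,11) (18,52/3) (67/4,19) (14,19)]

1. After x ≥ 14: [(14,0) (16,0) (19,1) (19,16) (16,20) (14,20)]
2. After x ≤ 18: [(14,0) (16,0) (18,2/3) (18,52/3) (16,20) (14,20)]
3. After y ≥ 11: [(14,11) (18,11) (18,52/3) (16,20) (14,20)]
4. After y ≤ 19: [(14,19) (14,11) (18,11) (18,52/3) (67/4,19)]
5. Canonical ring: [(14,11) (18,11) (18,52/3) (67/4,19) (14,19)]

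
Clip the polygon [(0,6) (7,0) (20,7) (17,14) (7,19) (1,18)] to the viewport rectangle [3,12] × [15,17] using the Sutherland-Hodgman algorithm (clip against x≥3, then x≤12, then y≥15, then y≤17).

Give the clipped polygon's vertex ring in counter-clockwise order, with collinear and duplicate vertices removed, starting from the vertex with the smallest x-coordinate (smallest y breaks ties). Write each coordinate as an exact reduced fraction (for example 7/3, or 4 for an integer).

Clipped polygon: [(3,15) (12,15) (12,33/2) (11,17) (3,17)]

1. After x ≥ 3: [(3,24/7) (7,0) (20,7) (17,14) (7,19) (3,55/3)]
2. After x ≤ 12: [(3,24/7) (7,0) (12,35/13) (12,33/2) (7,19) (3,55/3)]
3. After y ≥ 15: [(3,15) (12,15) (12,33/2) (7,19) (3,55/3)]
4. After y ≤ 17: [(3,17) (3,15) (12,15) (12,33/2) (11,17)]
5. Canonical ring: [(3,15) (12,15) (12,33/2) (11,17) (3,17)]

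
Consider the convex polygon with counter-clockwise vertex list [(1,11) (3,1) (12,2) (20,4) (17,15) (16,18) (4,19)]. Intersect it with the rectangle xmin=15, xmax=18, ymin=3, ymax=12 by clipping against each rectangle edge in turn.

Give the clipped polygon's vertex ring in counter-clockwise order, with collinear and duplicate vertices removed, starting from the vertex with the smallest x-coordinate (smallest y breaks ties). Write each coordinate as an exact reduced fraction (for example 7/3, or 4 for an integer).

Clipped polygon: [(15,3) (16,3) (18,7/2) (18,34/3) (196/11,12) (15,12)]

1. After x ≥ 15: [(15,11/4) (20,4) (17,15) (16,18) (15,217/12)]
2. After x ≤ 18: [(15,11/4) (18,7/2) (18,34/3) (17,15) (16,18) (15,217/12)]
3. After y ≥ 3: [(15,3) (16,3) (18,7/2) (18,34/3) (17,15) (16,18) (15,217/12)]
4. After y ≤ 12: [(15,12) (15,3) (16,3) (18,7/2) (18,34/3) (196/11,12)]
5. Canonical ring: [(15,3) (16,3) (18,7/2) (18,34/3) (196/11,12) (15,12)]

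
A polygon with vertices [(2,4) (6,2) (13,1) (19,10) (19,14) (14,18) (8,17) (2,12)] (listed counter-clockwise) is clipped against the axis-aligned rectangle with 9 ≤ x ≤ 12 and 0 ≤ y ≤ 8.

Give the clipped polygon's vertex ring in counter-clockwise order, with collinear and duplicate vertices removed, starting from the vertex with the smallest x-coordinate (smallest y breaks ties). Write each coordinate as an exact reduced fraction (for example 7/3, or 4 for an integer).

Clipped polygon: [(9,11/7) (12,8/7) (12,8) (9,8)]

1. After x ≥ 9: [(9,11/7) (13,1) (19,10) (19,14) (14,18) (9,103/6)]
2. After x ≤ 12: [(9,11/7) (12,8/7) (12,53/3) (9,103/6)]
3. After y ≥ 0: [(9,11/7) (12,8/7) (12,53/3) (9,103/6)]
4. After y ≤ 8: [(9,8) (9,11/7) (12,8/7) (12,8)]
5. Canonical ring: [(9,11/7) (12,8/7) (12,8) (9,8)]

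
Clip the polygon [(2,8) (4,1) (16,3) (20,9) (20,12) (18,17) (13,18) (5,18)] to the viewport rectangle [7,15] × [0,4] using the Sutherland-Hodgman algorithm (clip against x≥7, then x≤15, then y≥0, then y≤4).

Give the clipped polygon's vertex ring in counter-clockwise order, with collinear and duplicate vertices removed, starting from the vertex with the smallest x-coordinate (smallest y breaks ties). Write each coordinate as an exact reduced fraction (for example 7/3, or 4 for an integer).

Clipped polygon: [(7,3/2) (15,17/6) (15,4) (7,4)]

1. After x ≥ 7: [(7,3/2) (16,3) (20,9) (20,12) (18,17) (13,18) (7,18)]
2. After x ≤ 15: [(7,3/2) (15,17/6) (15,88/5) (13,18) (7,18)]
3. After y ≥ 0: [(7,3/2) (15,17/6) (15,88/5) (13,18) (7,18)]
4. After y ≤ 4: [(7,4) (7,3/2) (15,17/6) (15,4)]
5. Canonical ring: [(7,3/2) (15,17/6) (15,4) (7,4)]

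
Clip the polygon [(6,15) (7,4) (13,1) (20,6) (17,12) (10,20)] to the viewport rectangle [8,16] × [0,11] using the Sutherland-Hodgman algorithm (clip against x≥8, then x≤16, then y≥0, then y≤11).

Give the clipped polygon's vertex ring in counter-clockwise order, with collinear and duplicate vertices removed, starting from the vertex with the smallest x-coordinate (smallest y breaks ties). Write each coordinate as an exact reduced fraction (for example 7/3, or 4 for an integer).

1. After x ≥ 8: [(8,35/2) (8,7/2) (13,1) (20,6) (17,12) (10,20)]
2. After x ≤ 16: [(8,35/2) (8,7/2) (13,1) (16,22/7) (16,92/7) (10,20)]
3. After y ≥ 0: [(8,35/2) (8,7/2) (13,1) (16,22/7) (16,92/7) (10,20)]
4. After y ≤ 11: [(8,11) (8,7/2) (13,1) (16,22/7) (16,11)]
5. Canonical ring: [(8,7/2) (13,1) (16,22/7) (16,11) (8,11)]

Clipped polygon: [(8,7/2) (13,1) (16,22/7) (16,11) (8,11)]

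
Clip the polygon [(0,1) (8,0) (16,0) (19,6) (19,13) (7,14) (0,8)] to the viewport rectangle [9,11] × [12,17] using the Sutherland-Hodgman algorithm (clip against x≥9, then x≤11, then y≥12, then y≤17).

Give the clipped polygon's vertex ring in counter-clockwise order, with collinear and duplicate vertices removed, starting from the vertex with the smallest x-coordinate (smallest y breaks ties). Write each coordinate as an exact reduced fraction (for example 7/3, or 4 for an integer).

1. After x ≥ 9: [(9,0) (16,0) (19,6) (19,13) (9,83/6)]
2. After x ≤ 11: [(9,0) (11,0) (11,41/3) (9,83/6)]
3. After y ≥ 12: [(9,12) (11,12) (11,41/3) (9,83/6)]
4. After y ≤ 17: [(9,12) (11,12) (11,41/3) (9,83/6)]
5. Canonical ring: [(9,12) (11,12) (11,41/3) (9,83/6)]

Clipped polygon: [(9,12) (11,12) (11,41/3) (9,83/6)]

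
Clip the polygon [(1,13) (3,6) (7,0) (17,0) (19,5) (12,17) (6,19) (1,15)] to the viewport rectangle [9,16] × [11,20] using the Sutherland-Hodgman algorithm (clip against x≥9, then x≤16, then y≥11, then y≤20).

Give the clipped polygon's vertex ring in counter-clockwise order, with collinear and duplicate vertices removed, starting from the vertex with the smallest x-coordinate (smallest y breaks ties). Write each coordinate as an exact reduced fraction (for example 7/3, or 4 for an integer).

Clipped polygon: [(9,11) (31/2,11) (12,17) (9,18)]

1. After x ≥ 9: [(9,0) (17,0) (19,5) (12,17) (9,18)]
2. After x ≤ 16: [(9,0) (16,0) (16,71/7) (12,17) (9,18)]
3. After y ≥ 11: [(9,11) (31/2,11) (12,17) (9,18)]
4. After y ≤ 20: [(9,11) (31/2,11) (12,17) (9,18)]
5. Canonical ring: [(9,11) (31/2,11) (12,17) (9,18)]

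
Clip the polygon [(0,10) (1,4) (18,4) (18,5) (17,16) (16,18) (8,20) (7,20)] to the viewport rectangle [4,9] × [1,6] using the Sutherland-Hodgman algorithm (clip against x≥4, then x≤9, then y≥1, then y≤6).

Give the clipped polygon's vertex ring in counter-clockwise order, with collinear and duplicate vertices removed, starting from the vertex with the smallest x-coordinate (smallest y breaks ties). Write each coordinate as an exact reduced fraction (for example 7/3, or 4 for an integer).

Clipped polygon: [(4,4) (9,4) (9,6) (4,6)]

1. After x ≥ 4: [(4,110/7) (4,4) (18,4) (18,5) (17,16) (16,18) (8,20) (7,20)]
2. After x ≤ 9: [(4,110/7) (4,4) (9,4) (9,79/4) (8,20) (7,20)]
3. After y ≥ 1: [(4,110/7) (4,4) (9,4) (9,79/4) (8,20) (7,20)]
4. After y ≤ 6: [(4,6) (4,4) (9,4) (9,6)]
5. Canonical ring: [(4,4) (9,4) (9,6) (4,6)]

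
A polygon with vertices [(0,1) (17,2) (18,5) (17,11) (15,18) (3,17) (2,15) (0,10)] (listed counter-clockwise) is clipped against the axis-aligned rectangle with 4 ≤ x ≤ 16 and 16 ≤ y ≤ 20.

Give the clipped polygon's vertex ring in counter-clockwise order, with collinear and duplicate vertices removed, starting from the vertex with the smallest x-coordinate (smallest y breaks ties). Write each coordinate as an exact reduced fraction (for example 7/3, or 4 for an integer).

Clipped polygon: [(4,16) (109/7,16) (15,18) (4,205/12)]

1. After x ≥ 4: [(4,21/17) (17,2) (18,5) (17,11) (15,18) (4,205/12)]
2. After x ≤ 16: [(4,21/17) (16,33/17) (16,29/2) (15,18) (4,205/12)]
3. After y ≥ 16: [(4,16) (109/7,16) (15,18) (4,205/12)]
4. After y ≤ 20: [(4,16) (109/7,16) (15,18) (4,205/12)]
5. Canonical ring: [(4,16) (109/7,16) (15,18) (4,205/12)]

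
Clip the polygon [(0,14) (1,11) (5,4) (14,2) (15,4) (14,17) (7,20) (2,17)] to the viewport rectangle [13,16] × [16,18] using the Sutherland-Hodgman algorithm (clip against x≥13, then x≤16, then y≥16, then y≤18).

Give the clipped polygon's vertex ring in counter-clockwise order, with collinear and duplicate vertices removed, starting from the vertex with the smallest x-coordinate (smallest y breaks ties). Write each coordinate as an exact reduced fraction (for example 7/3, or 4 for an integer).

Clipped polygon: [(13,16) (183/13,16) (14,17) (13,122/7)]

1. After x ≥ 13: [(13,20/9) (14,2) (15,4) (14,17) (13,122/7)]
2. After x ≤ 16: [(13,20/9) (14,2) (15,4) (14,17) (13,122/7)]
3. After y ≥ 16: [(13,16) (183/13,16) (14,17) (13,122/7)]
4. After y ≤ 18: [(13,16) (183/13,16) (14,17) (13,122/7)]
5. Canonical ring: [(13,16) (183/13,16) (14,17) (13,122/7)]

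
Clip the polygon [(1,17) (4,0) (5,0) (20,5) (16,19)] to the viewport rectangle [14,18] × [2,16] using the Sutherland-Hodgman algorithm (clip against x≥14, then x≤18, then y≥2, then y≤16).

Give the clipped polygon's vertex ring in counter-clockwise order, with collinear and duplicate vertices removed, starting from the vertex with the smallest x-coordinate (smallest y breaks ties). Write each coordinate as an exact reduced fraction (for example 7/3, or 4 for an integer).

Clipped polygon: [(14,3) (18,13/3) (18,12) (118/7,16) (14,16)]

1. After x ≥ 14: [(14,281/15) (14,3) (20,5) (16,19)]
2. After x ≤ 18: [(14,281/15) (14,3) (18,13/3) (18,12) (16,19)]
3. After y ≥ 2: [(14,281/15) (14,3) (18,13/3) (18,12) (16,19)]
4. After y ≤ 16: [(14,16) (14,3) (18,13/3) (18,12) (118/7,16)]
5. Canonical ring: [(14,3) (18,13/3) (18,12) (118/7,16) (14,16)]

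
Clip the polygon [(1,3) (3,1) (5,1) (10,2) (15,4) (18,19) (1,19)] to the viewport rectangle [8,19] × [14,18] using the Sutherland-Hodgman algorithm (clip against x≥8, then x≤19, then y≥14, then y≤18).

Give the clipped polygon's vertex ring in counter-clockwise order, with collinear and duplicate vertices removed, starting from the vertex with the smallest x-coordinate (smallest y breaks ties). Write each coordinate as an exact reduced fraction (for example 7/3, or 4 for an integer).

1. After x ≥ 8: [(8,8/5) (10,2) (15,4) (18,19) (8,19)]
2. After x ≤ 19: [(8,8/5) (10,2) (15,4) (18,19) (8,19)]
3. After y ≥ 14: [(8,14) (17,14) (18,19) (8,19)]
4. After y ≤ 18: [(8,18) (8,14) (17,14) (89/5,18)]
5. Canonical ring: [(8,14) (17,14) (89/5,18) (8,18)]

Clipped polygon: [(8,14) (17,14) (89/5,18) (8,18)]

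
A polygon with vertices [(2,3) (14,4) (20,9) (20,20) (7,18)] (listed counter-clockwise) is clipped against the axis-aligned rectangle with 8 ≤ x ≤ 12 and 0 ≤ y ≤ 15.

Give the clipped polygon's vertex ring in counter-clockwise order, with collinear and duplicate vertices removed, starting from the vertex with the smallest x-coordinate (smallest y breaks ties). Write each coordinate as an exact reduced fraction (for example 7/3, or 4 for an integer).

1. After x ≥ 8: [(8,7/2) (14,4) (20,9) (20,20) (8,236/13)]
2. After x ≤ 12: [(8,7/2) (12,23/6) (12,244/13) (8,236/13)]
3. After y ≥ 0: [(8,7/2) (12,23/6) (12,244/13) (8,236/13)]
4. After y ≤ 15: [(8,15) (8,7/2) (12,23/6) (12,15)]
5. Canonical ring: [(8,7/2) (12,23/6) (12,15) (8,15)]

Clipped polygon: [(8,7/2) (12,23/6) (12,15) (8,15)]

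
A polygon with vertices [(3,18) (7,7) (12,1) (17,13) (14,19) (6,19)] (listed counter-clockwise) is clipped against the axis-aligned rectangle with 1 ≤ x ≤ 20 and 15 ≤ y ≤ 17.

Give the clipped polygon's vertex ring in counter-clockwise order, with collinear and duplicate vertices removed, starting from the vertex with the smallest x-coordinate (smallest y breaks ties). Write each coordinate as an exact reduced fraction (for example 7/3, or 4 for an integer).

1. After x ≥ 1: [(3,18) (7,7) (12,1) (17,13) (14,19) (6,19)]
2. After x ≤ 20: [(3,18) (7,7) (12,1) (17,13) (14,19) (6,19)]
3. After y ≥ 15: [(3,18) (45/11,15) (16,15) (14,19) (6,19)]
4. After y ≤ 17: [(37/11,17) (45/11,15) (16,15) (15,17)]
5. Canonical ring: [(37/11,17) (45/11,15) (16,15) (15,17)]

Clipped polygon: [(37/11,17) (45/11,15) (16,15) (15,17)]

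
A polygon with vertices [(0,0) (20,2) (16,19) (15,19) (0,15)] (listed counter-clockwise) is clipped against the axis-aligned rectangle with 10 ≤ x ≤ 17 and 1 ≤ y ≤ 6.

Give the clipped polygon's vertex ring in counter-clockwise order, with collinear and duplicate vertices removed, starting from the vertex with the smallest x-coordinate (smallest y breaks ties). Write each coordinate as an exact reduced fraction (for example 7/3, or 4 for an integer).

Clipped polygon: [(10,1) (17,17/10) (17,6) (10,6)]

1. After x ≥ 10: [(10,1) (20,2) (16,19) (15,19) (10,53/3)]
2. After x ≤ 17: [(10,1) (17,17/10) (17,59/4) (16,19) (15,19) (10,53/3)]
3. After y ≥ 1: [(10,1) (17,17/10) (17,59/4) (16,19) (15,19) (10,53/3)]
4. After y ≤ 6: [(10,6) (10,1) (17,17/10) (17,6)]
5. Canonical ring: [(10,1) (17,17/10) (17,6) (10,6)]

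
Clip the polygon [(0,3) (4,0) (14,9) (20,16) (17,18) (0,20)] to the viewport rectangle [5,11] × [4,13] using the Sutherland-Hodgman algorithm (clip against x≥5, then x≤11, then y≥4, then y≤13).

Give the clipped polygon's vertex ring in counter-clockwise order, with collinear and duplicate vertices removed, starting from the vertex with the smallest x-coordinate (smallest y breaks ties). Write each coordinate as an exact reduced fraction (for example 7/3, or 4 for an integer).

1. After x ≥ 5: [(5,9/10) (14,9) (20,16) (17,18) (5,330/17)]
2. After x ≤ 11: [(5,9/10) (11,63/10) (11,318/17) (5,330/17)]
3. After y ≥ 4: [(5,4) (76/9,4) (11,63/10) (11,318/17) (5,330/17)]
4. After y ≤ 13: [(5,13) (5,4) (76/9,4) (11,63/10) (11,13)]
5. Canonical ring: [(5,4) (76/9,4) (11,63/10) (11,13) (5,13)]

Clipped polygon: [(5,4) (76/9,4) (11,63/10) (11,13) (5,13)]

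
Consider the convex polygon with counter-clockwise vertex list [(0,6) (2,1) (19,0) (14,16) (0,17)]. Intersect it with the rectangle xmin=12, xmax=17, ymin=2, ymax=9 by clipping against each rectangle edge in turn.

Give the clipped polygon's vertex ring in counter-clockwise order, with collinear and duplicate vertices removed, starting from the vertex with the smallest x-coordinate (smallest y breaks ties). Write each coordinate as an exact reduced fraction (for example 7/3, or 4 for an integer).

1. After x ≥ 12: [(12,7/17) (19,0) (14,16) (12,113/7)]
2. After x ≤ 17: [(12,7/17) (17,2/17) (17,32/5) (14,16) (12,113/7)]
3. After y ≥ 2: [(12,2) (17,2) (17,32/5) (14,16) (12,113/7)]
4. After y ≤ 9: [(12,9) (12,2) (17,2) (17,32/5) (259/16,9)]
5. Canonical ring: [(12,2) (17,2) (17,32/5) (259/16,9) (12,9)]

Clipped polygon: [(12,2) (17,2) (17,32/5) (259/16,9) (12,9)]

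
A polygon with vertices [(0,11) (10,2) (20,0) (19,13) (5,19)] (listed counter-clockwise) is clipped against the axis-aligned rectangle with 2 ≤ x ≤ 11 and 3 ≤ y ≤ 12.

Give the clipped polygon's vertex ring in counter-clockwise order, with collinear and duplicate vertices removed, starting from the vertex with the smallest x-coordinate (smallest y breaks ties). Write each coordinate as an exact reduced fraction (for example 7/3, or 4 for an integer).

1. After x ≥ 2: [(2,71/5) (2,46/5) (10,2) (20,0) (19,13) (5,19)]
2. After x ≤ 11: [(2,71/5) (2,46/5) (10,2) (11,9/5) (11,115/7) (5,19)]
3. After y ≥ 3: [(2,71/5) (2,46/5) (80/9,3) (11,3) (11,115/7) (5,19)]
4. After y ≤ 12: [(2,12) (2,46/5) (80/9,3) (11,3) (11,12)]
5. Canonical ring: [(2,46/5) (80/9,3) (11,3) (11,12) (2,12)]

Clipped polygon: [(2,46/5) (80/9,3) (11,3) (11,12) (2,12)]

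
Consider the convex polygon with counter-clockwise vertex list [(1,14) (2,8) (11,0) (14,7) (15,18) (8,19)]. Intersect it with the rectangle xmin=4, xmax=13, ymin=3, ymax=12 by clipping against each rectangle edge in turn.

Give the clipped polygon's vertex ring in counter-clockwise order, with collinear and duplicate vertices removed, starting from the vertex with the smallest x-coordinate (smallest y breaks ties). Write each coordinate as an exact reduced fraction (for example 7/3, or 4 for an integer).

1. After x ≥ 4: [(4,113/7) (4,56/9) (11,0) (14,7) (15,18) (8,19)]
2. After x ≤ 13: [(4,113/7) (4,56/9) (11,0) (13,14/3) (13,128/7) (8,19)]
3. After y ≥ 3: [(4,113/7) (4,56/9) (61/8,3) (86/7,3) (13,14/3) (13,128/7) (8,19)]
4. After y ≤ 12: [(4,12) (4,56/9) (61/8,3) (86/7,3) (13,14/3) (13,12)]
5. Canonical ring: [(4,56/9) (61/8,3) (86/7,3) (13,14/3) (13,12) (4,12)]

Clipped polygon: [(4,56/9) (61/8,3) (86/7,3) (13,14/3) (13,12) (4,12)]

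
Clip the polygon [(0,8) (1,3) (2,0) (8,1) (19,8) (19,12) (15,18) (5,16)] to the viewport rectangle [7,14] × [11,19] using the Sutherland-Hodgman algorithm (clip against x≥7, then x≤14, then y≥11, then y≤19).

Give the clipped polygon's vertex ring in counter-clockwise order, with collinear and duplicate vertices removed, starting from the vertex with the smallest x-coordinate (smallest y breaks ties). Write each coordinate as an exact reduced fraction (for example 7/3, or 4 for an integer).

Clipped polygon: [(7,11) (14,11) (14,89/5) (7,82/5)]

1. After x ≥ 7: [(7,5/6) (8,1) (19,8) (19,12) (15,18) (7,82/5)]
2. After x ≤ 14: [(7,5/6) (8,1) (14,53/11) (14,89/5) (7,82/5)]
3. After y ≥ 11: [(7,11) (14,11) (14,89/5) (7,82/5)]
4. After y ≤ 19: [(7,11) (14,11) (14,89/5) (7,82/5)]
5. Canonical ring: [(7,11) (14,11) (14,89/5) (7,82/5)]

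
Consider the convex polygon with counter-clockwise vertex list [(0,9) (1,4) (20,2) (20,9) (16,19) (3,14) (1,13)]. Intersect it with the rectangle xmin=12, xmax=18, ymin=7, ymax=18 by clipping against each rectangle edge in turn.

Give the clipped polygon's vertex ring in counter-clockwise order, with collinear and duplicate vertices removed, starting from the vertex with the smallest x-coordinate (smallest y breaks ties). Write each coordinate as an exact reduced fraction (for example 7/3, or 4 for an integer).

Clipped polygon: [(12,7) (18,7) (18,14) (82/5,18) (67/5,18) (12,227/13)]

1. After x ≥ 12: [(12,54/19) (20,2) (20,9) (16,19) (12,227/13)]
2. After x ≤ 18: [(12,54/19) (18,42/19) (18,14) (16,19) (12,227/13)]
3. After y ≥ 7: [(12,7) (18,7) (18,14) (16,19) (12,227/13)]
4. After y ≤ 18: [(12,7) (18,7) (18,14) (82/5,18) (67/5,18) (12,227/13)]
5. Canonical ring: [(12,7) (18,7) (18,14) (82/5,18) (67/5,18) (12,227/13)]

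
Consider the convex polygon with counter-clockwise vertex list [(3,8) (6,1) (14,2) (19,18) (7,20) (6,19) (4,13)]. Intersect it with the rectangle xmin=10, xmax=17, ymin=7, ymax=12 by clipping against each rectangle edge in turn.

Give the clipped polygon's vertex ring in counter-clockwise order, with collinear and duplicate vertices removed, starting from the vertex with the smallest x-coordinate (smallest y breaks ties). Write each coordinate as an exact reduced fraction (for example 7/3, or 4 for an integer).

Clipped polygon: [(10,7) (249/16,7) (17,58/5) (17,12) (10,12)]

1. After x ≥ 10: [(10,3/2) (14,2) (19,18) (10,39/2)]
2. After x ≤ 17: [(10,3/2) (14,2) (17,58/5) (17,55/3) (10,39/2)]
3. After y ≥ 7: [(10,7) (249/16,7) (17,58/5) (17,55/3) (10,39/2)]
4. After y ≤ 12: [(10,12) (10,7) (249/16,7) (17,58/5) (17,12)]
5. Canonical ring: [(10,7) (249/16,7) (17,58/5) (17,12) (10,12)]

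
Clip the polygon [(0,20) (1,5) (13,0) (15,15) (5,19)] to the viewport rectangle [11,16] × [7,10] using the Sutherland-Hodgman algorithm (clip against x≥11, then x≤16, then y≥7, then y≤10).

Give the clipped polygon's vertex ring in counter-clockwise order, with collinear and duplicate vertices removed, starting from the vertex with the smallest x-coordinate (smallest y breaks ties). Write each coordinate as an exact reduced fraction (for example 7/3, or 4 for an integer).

1. After x ≥ 11: [(11,5/6) (13,0) (15,15) (11,83/5)]
2. After x ≤ 16: [(11,5/6) (13,0) (15,15) (11,83/5)]
3. After y ≥ 7: [(11,7) (209/15,7) (15,15) (11,83/5)]
4. After y ≤ 10: [(11,10) (11,7) (209/15,7) (43/3,10)]
5. Canonical ring: [(11,7) (209/15,7) (43/3,10) (11,10)]

Clipped polygon: [(11,7) (209/15,7) (43/3,10) (11,10)]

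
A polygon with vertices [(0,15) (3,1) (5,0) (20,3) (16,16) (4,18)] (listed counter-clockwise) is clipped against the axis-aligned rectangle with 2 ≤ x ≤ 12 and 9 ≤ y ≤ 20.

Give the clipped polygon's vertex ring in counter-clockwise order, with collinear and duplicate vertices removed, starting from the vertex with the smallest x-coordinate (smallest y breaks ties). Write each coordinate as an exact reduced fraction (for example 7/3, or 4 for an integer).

1. After x ≥ 2: [(2,33/2) (2,17/3) (3,1) (5,0) (20,3) (16,16) (4,18)]
2. After x ≤ 12: [(2,33/2) (2,17/3) (3,1) (5,0) (12,7/5) (12,50/3) (4,18)]
3. After y ≥ 9: [(2,33/2) (2,9) (12,9) (12,50/3) (4,18)]
4. After y ≤ 20: [(2,33/2) (2,9) (12,9) (12,50/3) (4,18)]
5. Canonical ring: [(2,9) (12,9) (12,50/3) (4,18) (2,33/2)]

Clipped polygon: [(2,9) (12,9) (12,50/3) (4,18) (2,33/2)]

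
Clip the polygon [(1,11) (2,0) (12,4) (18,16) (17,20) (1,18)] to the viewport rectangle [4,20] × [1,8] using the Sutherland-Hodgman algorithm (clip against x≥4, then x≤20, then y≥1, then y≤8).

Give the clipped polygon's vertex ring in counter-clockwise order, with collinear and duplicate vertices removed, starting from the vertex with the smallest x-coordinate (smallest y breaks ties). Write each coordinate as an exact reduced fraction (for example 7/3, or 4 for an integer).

Clipped polygon: [(4,1) (9/2,1) (12,4) (14,8) (4,8)]

1. After x ≥ 4: [(4,4/5) (12,4) (18,16) (17,20) (4,147/8)]
2. After x ≤ 20: [(4,4/5) (12,4) (18,16) (17,20) (4,147/8)]
3. After y ≥ 1: [(4,1) (9/2,1) (12,4) (18,16) (17,20) (4,147/8)]
4. After y ≤ 8: [(4,8) (4,1) (9/2,1) (12,4) (14,8)]
5. Canonical ring: [(4,1) (9/2,1) (12,4) (14,8) (4,8)]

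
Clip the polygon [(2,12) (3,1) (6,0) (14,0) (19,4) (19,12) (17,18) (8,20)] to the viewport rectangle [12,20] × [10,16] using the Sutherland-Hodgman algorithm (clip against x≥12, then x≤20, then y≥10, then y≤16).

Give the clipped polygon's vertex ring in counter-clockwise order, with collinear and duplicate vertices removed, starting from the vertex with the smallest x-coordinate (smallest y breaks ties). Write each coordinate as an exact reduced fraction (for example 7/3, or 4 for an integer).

1. After x ≥ 12: [(12,0) (14,0) (19,4) (19,12) (17,18) (12,172/9)]
2. After x ≤ 20: [(12,0) (14,0) (19,4) (19,12) (17,18) (12,172/9)]
3. After y ≥ 10: [(12,10) (19,10) (19,12) (17,18) (12,172/9)]
4. After y ≤ 16: [(12,16) (12,10) (19,10) (19,12) (53/3,16)]
5. Canonical ring: [(12,10) (19,10) (19,12) (53/3,16) (12,16)]

Clipped polygon: [(12,10) (19,10) (19,12) (53/3,16) (12,16)]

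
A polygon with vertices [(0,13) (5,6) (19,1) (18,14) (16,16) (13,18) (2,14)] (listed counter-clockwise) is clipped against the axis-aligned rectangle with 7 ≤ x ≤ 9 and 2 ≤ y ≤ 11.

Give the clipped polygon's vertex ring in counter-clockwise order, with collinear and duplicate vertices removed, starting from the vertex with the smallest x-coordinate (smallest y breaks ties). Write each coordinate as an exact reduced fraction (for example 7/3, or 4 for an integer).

1. After x ≥ 7: [(7,37/7) (19,1) (18,14) (16,16) (13,18) (7,174/11)]
2. After x ≤ 9: [(7,37/7) (9,32/7) (9,182/11) (7,174/11)]
3. After y ≥ 2: [(7,37/7) (9,32/7) (9,182/11) (7,174/11)]
4. After y ≤ 11: [(7,11) (7,37/7) (9,32/7) (9,11)]
5. Canonical ring: [(7,37/7) (9,32/7) (9,11) (7,11)]

Clipped polygon: [(7,37/7) (9,32/7) (9,11) (7,11)]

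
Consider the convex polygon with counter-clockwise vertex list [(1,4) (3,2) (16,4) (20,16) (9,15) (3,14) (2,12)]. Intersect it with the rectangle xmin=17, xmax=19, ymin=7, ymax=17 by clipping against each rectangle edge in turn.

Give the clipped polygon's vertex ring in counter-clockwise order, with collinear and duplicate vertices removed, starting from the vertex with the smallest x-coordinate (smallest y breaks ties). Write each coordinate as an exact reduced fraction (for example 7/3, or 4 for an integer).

1. After x ≥ 17: [(17,7) (20,16) (17,173/11)]
2. After x ≤ 19: [(17,7) (19,13) (19,175/11) (17,173/11)]
3. After y ≥ 7: [(17,7) (19,13) (19,175/11) (17,173/11)]
4. After y ≤ 17: [(17,7) (19,13) (19,175/11) (17,173/11)]
5. Canonical ring: [(17,7) (19,13) (19,175/11) (17,173/11)]

Clipped polygon: [(17,7) (19,13) (19,175/11) (17,173/11)]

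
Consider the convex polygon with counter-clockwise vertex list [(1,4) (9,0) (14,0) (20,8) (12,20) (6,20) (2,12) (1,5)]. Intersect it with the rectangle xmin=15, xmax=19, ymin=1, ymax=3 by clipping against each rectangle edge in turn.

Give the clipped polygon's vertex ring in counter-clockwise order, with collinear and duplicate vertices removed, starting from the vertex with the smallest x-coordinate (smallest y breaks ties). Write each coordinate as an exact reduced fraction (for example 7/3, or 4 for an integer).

Clipped polygon: [(15,4/3) (65/4,3) (15,3)]

1. After x ≥ 15: [(15,4/3) (20,8) (15,31/2)]
2. After x ≤ 19: [(15,4/3) (19,20/3) (19,19/2) (15,31/2)]
3. After y ≥ 1: [(15,4/3) (19,20/3) (19,19/2) (15,31/2)]
4. After y ≤ 3: [(15,3) (15,4/3) (65/4,3)]
5. Canonical ring: [(15,4/3) (65/4,3) (15,3)]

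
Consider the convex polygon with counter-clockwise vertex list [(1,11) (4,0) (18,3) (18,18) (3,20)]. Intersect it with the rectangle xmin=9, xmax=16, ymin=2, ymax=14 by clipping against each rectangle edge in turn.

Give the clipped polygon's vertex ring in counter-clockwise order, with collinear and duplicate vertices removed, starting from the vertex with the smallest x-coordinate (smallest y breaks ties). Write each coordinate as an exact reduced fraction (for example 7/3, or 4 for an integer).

Clipped polygon: [(9,2) (40/3,2) (16,18/7) (16,14) (9,14)]

1. After x ≥ 9: [(9,15/14) (18,3) (18,18) (9,96/5)]
2. After x ≤ 16: [(9,15/14) (16,18/7) (16,274/15) (9,96/5)]
3. After y ≥ 2: [(9,2) (40/3,2) (16,18/7) (16,274/15) (9,96/5)]
4. After y ≤ 14: [(9,14) (9,2) (40/3,2) (16,18/7) (16,14)]
5. Canonical ring: [(9,2) (40/3,2) (16,18/7) (16,14) (9,14)]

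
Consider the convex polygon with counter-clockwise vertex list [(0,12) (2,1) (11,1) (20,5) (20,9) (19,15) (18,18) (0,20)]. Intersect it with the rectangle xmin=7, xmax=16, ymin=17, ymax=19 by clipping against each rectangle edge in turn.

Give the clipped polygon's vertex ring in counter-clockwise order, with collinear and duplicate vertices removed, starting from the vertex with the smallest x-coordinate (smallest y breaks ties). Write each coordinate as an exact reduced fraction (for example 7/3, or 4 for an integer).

Clipped polygon: [(7,17) (16,17) (16,164/9) (9,19) (7,19)]

1. After x ≥ 7: [(7,1) (11,1) (20,5) (20,9) (19,15) (18,18) (7,173/9)]
2. After x ≤ 16: [(7,1) (11,1) (16,29/9) (16,164/9) (7,173/9)]
3. After y ≥ 17: [(7,17) (16,17) (16,164/9) (7,173/9)]
4. After y ≤ 19: [(7,19) (7,17) (16,17) (16,164/9) (9,19)]
5. Canonical ring: [(7,17) (16,17) (16,164/9) (9,19) (7,19)]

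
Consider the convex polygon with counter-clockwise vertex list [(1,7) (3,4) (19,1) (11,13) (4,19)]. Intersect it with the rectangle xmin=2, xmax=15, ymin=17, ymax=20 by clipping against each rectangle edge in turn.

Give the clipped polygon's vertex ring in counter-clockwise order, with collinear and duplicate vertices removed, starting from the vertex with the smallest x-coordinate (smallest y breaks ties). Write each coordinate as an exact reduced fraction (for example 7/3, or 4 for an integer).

Clipped polygon: [(7/2,17) (19/3,17) (4,19)]

1. After x ≥ 2: [(2,11) (2,11/2) (3,4) (19,1) (11,13) (4,19)]
2. After x ≤ 15: [(2,11) (2,11/2) (3,4) (15,7/4) (15,7) (11,13) (4,19)]
3. After y ≥ 17: [(7/2,17) (19/3,17) (4,19)]
4. After y ≤ 20: [(7/2,17) (19/3,17) (4,19)]
5. Canonical ring: [(7/2,17) (19/3,17) (4,19)]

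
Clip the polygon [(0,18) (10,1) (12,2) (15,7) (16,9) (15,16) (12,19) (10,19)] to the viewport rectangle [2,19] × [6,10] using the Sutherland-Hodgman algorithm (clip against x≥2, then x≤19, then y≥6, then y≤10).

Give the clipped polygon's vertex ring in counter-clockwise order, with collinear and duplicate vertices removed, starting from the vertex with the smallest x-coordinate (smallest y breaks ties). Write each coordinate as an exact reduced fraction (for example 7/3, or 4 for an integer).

1. After x ≥ 2: [(2,91/5) (2,73/5) (10,1) (12,2) (15,7) (16,9) (15,16) (12,19) (10,19)]
2. After x ≤ 19: [(2,91/5) (2,73/5) (10,1) (12,2) (15,7) (16,9) (15,16) (12,19) (10,19)]
3. After y ≥ 6: [(2,91/5) (2,73/5) (120/17,6) (72/5,6) (15,7) (16,9) (15,16) (12,19) (10,19)]
4. After y ≤ 10: [(80/17,10) (120/17,6) (72/5,6) (15,7) (16,9) (111/7,10)]
5. Canonical ring: [(80/17,10) (120/17,6) (72/5,6) (15,7) (16,9) (111/7,10)]

Clipped polygon: [(80/17,10) (120/17,6) (72/5,6) (15,7) (16,9) (111/7,10)]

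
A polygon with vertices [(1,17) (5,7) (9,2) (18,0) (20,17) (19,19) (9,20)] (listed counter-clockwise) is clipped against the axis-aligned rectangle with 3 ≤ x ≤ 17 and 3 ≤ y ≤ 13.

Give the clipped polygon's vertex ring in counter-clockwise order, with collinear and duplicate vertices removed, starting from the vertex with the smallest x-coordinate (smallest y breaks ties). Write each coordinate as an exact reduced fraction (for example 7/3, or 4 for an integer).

Clipped polygon: [(3,12) (5,7) (41/5,3) (17,3) (17,13) (3,13)]

1. After x ≥ 3: [(3,71/4) (3,12) (5,7) (9,2) (18,0) (20,17) (19,19) (9,20)]
2. After x ≤ 17: [(3,71/4) (3,12) (5,7) (9,2) (17,2/9) (17,96/5) (9,20)]
3. After y ≥ 3: [(3,71/4) (3,12) (5,7) (41/5,3) (17,3) (17,96/5) (9,20)]
4. After y ≤ 13: [(3,13) (3,12) (5,7) (41/5,3) (17,3) (17,13)]
5. Canonical ring: [(3,12) (5,7) (41/5,3) (17,3) (17,13) (3,13)]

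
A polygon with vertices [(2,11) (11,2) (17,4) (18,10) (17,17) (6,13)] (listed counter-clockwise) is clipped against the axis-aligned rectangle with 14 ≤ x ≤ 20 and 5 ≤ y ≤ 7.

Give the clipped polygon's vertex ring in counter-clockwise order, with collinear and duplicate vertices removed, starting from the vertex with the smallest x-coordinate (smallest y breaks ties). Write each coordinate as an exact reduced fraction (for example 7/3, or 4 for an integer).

1. After x ≥ 14: [(14,3) (17,4) (18,10) (17,17) (14,175/11)]
2. After x ≤ 20: [(14,3) (17,4) (18,10) (17,17) (14,175/11)]
3. After y ≥ 5: [(14,5) (103/6,5) (18,10) (17,17) (14,175/11)]
4. After y ≤ 7: [(14,7) (14,5) (103/6,5) (35/2,7)]
5. Canonical ring: [(14,5) (103/6,5) (35/2,7) (14,7)]

Clipped polygon: [(14,5) (103/6,5) (35/2,7) (14,7)]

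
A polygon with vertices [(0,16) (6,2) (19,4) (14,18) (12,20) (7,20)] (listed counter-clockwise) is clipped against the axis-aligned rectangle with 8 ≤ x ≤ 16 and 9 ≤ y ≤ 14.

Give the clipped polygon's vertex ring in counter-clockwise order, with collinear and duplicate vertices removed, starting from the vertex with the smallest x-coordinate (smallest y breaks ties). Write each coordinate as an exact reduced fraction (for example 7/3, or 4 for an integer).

1. After x ≥ 8: [(8,30/13) (19,4) (14,18) (12,20) (8,20)]
2. After x ≤ 16: [(8,30/13) (16,46/13) (16,62/5) (14,18) (12,20) (8,20)]
3. After y ≥ 9: [(8,9) (16,9) (16,62/5) (14,18) (12,20) (8,20)]
4. After y ≤ 14: [(8,14) (8,9) (16,9) (16,62/5) (108/7,14)]
5. Canonical ring: [(8,9) (16,9) (16,62/5) (108/7,14) (8,14)]

Clipped polygon: [(8,9) (16,9) (16,62/5) (108/7,14) (8,14)]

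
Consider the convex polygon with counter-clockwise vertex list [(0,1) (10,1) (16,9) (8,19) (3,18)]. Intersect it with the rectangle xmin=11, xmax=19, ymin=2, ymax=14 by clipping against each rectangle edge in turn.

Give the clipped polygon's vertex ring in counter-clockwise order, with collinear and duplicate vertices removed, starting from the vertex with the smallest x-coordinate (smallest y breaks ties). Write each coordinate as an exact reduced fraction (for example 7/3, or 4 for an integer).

Clipped polygon: [(11,7/3) (16,9) (12,14) (11,14)]

1. After x ≥ 11: [(11,7/3) (16,9) (11,61/4)]
2. After x ≤ 19: [(11,7/3) (16,9) (11,61/4)]
3. After y ≥ 2: [(11,7/3) (16,9) (11,61/4)]
4. After y ≤ 14: [(11,14) (11,7/3) (16,9) (12,14)]
5. Canonical ring: [(11,7/3) (16,9) (12,14) (11,14)]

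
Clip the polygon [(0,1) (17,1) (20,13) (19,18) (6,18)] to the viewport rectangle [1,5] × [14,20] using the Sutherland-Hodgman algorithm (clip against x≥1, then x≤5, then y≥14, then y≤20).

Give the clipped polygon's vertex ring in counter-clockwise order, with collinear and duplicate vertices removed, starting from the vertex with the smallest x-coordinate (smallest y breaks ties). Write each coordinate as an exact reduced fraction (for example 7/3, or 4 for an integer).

1. After x ≥ 1: [(1,23/6) (1,1) (17,1) (20,13) (19,18) (6,18)]
2. After x ≤ 5: [(5,91/6) (1,23/6) (1,1) (5,1)]
3. After y ≥ 14: [(5,14) (5,91/6) (78/17,14)]
4. After y ≤ 20: [(5,14) (5,91/6) (78/17,14)]
5. Canonical ring: [(78/17,14) (5,14) (5,91/6)]

Clipped polygon: [(78/17,14) (5,14) (5,91/6)]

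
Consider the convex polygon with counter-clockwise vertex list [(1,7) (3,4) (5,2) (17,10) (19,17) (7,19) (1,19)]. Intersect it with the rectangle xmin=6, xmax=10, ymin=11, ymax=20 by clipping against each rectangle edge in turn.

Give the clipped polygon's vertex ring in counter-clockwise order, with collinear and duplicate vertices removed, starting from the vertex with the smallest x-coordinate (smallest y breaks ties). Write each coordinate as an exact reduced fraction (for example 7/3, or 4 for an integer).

Clipped polygon: [(6,11) (10,11) (10,37/2) (7,19) (6,19)]

1. After x ≥ 6: [(6,8/3) (17,10) (19,17) (7,19) (6,19)]
2. After x ≤ 10: [(6,8/3) (10,16/3) (10,37/2) (7,19) (6,19)]
3. After y ≥ 11: [(6,11) (10,11) (10,37/2) (7,19) (6,19)]
4. After y ≤ 20: [(6,11) (10,11) (10,37/2) (7,19) (6,19)]
5. Canonical ring: [(6,11) (10,11) (10,37/2) (7,19) (6,19)]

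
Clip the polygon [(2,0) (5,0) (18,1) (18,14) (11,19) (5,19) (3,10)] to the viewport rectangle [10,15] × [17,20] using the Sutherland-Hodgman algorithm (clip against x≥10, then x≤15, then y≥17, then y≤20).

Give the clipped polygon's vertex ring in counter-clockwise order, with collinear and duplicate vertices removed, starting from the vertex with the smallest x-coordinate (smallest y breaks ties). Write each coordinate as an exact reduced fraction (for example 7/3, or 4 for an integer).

Clipped polygon: [(10,17) (69/5,17) (11,19) (10,19)]

1. After x ≥ 10: [(10,5/13) (18,1) (18,14) (11,19) (10,19)]
2. After x ≤ 15: [(10,5/13) (15,10/13) (15,113/7) (11,19) (10,19)]
3. After y ≥ 17: [(10,17) (69/5,17) (11,19) (10,19)]
4. After y ≤ 20: [(10,17) (69/5,17) (11,19) (10,19)]
5. Canonical ring: [(10,17) (69/5,17) (11,19) (10,19)]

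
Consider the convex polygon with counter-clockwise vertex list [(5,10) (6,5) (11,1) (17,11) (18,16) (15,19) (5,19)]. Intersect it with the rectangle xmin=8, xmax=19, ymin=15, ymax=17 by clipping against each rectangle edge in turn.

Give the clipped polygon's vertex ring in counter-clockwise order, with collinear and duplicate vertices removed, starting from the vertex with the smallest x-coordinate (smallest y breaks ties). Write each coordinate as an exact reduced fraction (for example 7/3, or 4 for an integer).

1. After x ≥ 8: [(8,17/5) (11,1) (17,11) (18,16) (15,19) (8,19)]
2. After x ≤ 19: [(8,17/5) (11,1) (17,11) (18,16) (15,19) (8,19)]
3. After y ≥ 15: [(8,15) (89/5,15) (18,16) (15,19) (8,19)]
4. After y ≤ 17: [(8,17) (8,15) (89/5,15) (18,16) (17,17)]
5. Canonical ring: [(8,15) (89/5,15) (18,16) (17,17) (8,17)]

Clipped polygon: [(8,15) (89/5,15) (18,16) (17,17) (8,17)]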